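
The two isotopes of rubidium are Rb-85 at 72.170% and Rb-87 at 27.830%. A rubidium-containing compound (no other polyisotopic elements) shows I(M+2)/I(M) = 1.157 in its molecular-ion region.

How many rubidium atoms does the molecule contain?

With n Rb atoms, P(M+2)/P(M) = C(n,1)·p^(n−1)q / p^n = n·q/p = n · 0.27830/0.72170.
n = 1.157 × 0.72170/0.27830 = 3.00 ≈ 3

3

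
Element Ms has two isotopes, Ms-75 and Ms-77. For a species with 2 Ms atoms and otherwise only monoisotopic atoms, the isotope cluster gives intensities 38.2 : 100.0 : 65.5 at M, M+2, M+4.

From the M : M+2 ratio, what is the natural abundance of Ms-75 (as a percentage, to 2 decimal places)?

43.31%

Write p for the Ms-75 fraction. I(M+2)/I(M) = [C(2,1)·p^1·(1−p)] / p^2 = 2·(1−p)/p = 100.0/38.2 = 2.6178
(1−p)/p = 2.6178/2 = 1.3089  ⇒  p = 1/(1 + 1.3089) = 0.4331
Ms-75: 43.31%, Ms-77: 56.69%.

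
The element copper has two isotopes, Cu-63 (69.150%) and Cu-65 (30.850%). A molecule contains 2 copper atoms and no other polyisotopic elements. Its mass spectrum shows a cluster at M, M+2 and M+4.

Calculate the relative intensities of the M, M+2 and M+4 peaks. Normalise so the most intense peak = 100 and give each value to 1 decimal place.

Expanding (0.69150 + 0.30850)^2:
P(M) = 0.69150^2 = 0.478172
P(M+2) = 2 × 0.69150^1 × 0.30850^1 = 0.426656
P(M+4) = 0.30850^2 = 0.095172
The M peak is largest (0.478172); scaling to 100 gives 100.0 : 89.2 : 19.9.

100.0 : 89.2 : 19.9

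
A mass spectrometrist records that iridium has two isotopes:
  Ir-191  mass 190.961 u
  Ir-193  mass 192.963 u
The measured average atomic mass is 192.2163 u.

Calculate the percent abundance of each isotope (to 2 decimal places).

Ir-191: 37.30%, Ir-193: 62.70%

Writing the weighted mean with unknown fraction x of Ir-191:
190.961·x + 192.963·(1 − x) = 192.2163
(190.961 − 192.963)·x = 192.2163 − 192.963
x = -0.7467 / -2.002 = 0.37298 → 37.30% Ir-191, 62.70% Ir-193.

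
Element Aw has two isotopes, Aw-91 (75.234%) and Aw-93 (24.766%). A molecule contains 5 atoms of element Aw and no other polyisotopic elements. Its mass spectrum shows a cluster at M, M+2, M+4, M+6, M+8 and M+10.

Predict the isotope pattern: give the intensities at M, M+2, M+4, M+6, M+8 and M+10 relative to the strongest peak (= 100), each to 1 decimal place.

The 5 Aw atoms are independent, so intensities follow the terms of (0.75234 + 0.24766)^5.
P(M) = 0.75234^5 = 0.241030
P(M+2) = 5 × 0.75234^4 × 0.24766^1 = 0.396719
P(M+4) = 10 × 0.75234^3 × 0.24766^2 = 0.261189
P(M+6) = 10 × 0.75234^2 × 0.24766^3 = 0.085980
P(M+8) = 5 × 0.75234^1 × 0.24766^4 = 0.014152
P(M+10) = 0.24766^5 = 0.000932
The M+2 peak is largest (0.396719); scaling to 100 gives 60.8 : 100.0 : 65.8 : 21.7 : 3.6 : 0.2.

60.8 : 100.0 : 65.8 : 21.7 : 3.6 : 0.2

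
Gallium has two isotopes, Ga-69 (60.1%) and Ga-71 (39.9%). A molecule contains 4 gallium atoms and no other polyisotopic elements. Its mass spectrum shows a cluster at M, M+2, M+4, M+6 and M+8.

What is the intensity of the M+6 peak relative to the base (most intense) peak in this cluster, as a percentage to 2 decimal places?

44.08%

Binomial terms of (0.601 + 0.399)^4: M 0.1305, M+2 0.3465, M+4 0.3450, M+6 0.1527, M+8 0.0253 → M+2 is the base peak.
P(M+2) = C(4,1) × 0.601^3 × 0.399^1 = 4 × 0.2170818 × 0.3990 = 0.346463 (base)
P(M+6) = C(4,3) × 0.601^1 × 0.399^3 = 4 × 0.6010 × 0.0635212 = 0.152705
Relative intensity = 0.152705 / 0.346463 × 100 = 44.08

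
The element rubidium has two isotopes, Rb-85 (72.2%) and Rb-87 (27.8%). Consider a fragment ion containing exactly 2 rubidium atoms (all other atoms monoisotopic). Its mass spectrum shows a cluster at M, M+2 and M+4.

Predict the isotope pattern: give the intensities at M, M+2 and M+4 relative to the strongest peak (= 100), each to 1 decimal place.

100.0 : 77.0 : 14.8

Each Rb atom is independently Rb-85 (p = 0.722) or Rb-87 (q = 0.278); the cluster is the binomial expansion (p + q)^2.
P(M) = 0.722^2 = 0.521284
P(M+2) = 2 × 0.722^1 × 0.278^1 = 0.401432
P(M+4) = 0.278^2 = 0.077284
The M peak is largest (0.521284); scaling to 100 gives 100.0 : 77.0 : 14.8.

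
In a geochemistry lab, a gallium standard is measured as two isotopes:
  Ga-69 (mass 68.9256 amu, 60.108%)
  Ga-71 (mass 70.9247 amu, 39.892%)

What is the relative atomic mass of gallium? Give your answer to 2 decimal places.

69.72 amu

Ar = Σ fᵢ·mᵢ = 0.60108 × 68.9256 + 0.39892 × 70.9247
= 41.42980 + 28.29328 = 69.72308 amu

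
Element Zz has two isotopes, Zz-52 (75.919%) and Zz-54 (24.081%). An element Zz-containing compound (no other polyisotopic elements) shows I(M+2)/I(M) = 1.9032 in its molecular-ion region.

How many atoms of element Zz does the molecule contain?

With n Zz atoms, P(M+2)/P(M) = C(n,1)·p^(n−1)q / p^n = n·q/p = n · 0.24081/0.75919.
n = 1.9032 × 0.75919/0.24081 = 6.00 ≈ 6

6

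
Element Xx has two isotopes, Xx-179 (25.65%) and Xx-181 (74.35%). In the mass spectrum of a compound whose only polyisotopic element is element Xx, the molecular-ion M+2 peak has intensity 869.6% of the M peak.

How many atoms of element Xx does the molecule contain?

The M+2/M ratio from n Xx atoms is n · q/p = n · 0.7435/0.2565.
n = 8.696 × 0.2565/0.7435 = 3.00 ≈ 3

3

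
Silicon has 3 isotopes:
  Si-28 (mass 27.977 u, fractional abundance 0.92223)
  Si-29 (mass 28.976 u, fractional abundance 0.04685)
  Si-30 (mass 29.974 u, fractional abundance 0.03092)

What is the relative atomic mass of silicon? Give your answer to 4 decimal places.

28.0856 u

Average mass = Σ (abundance × isotope mass) = 0.92223 × 27.977 + 0.04685 × 28.976 + 0.03092 × 29.974
= 25.80123 + 1.35753 + 0.92680 = 28.08556 u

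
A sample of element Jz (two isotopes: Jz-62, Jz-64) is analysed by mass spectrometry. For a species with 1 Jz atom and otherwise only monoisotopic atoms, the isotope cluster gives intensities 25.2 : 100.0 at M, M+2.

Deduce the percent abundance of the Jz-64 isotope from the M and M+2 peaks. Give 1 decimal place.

Write p for the Jz-62 fraction. I(M+2)/I(M) = [C(1,1)·p^0·(1−p)] / p^1 = 1·(1−p)/p = 100.0/25.2 = 3.9683
(1−p)/p = 3.9683/1 = 3.9683  ⇒  p = 1/(1 + 3.9683) = 0.2013
Jz-62: 20.1%, Jz-64: 79.9%.

79.9%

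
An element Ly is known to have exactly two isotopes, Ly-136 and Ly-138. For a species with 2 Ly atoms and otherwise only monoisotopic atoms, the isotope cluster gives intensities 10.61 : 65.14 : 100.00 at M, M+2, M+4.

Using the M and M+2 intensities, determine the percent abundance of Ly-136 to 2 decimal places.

Write p for the Ly-136 fraction. I(M+2)/I(M) = [C(2,1)·p^1·(1−p)] / p^2 = 2·(1−p)/p = 65.14/10.61 = 6.1395
(1−p)/p = 6.1395/2 = 3.0697  ⇒  p = 1/(1 + 3.0697) = 0.2457
Ly-136: 24.57%, Ly-138: 75.43%.

24.57%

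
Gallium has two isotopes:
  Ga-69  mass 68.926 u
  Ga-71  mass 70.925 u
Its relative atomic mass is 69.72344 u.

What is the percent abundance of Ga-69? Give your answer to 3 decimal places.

60.108%

With x = fraction of Ga-69 (so Ga-71 is 1 − x):
68.926·x + 70.925·(1 − x) = 69.72344
(68.926 − 70.925)·x = 69.72344 − 70.925
x = -1.20156 / -1.999 = 0.60108 → 60.108% Ga-69, 39.892% Ga-71.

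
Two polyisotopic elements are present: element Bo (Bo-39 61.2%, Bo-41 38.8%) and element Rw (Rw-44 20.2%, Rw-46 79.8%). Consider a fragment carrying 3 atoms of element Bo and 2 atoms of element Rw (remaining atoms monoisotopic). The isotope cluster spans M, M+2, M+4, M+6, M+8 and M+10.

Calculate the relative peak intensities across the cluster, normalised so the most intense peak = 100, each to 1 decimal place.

2.5 : 24.8 : 80.7 : 100.0 : 52.8 : 10.1

Element Bo pattern (n=3): 0.22922093 : 0.43596922 : 0.27639878 : 0.05841107
Element Rw pattern (n=2): 0.040804 : 0.322392 : 0.636804
Convolve the two distributions (both contribute in 2-u steps):
  M: 0.22922093×0.040804 = 0.009353
  M+2: 0.22922093×0.322392 + 0.43596922×0.040804 = 0.091688
  M+4: 0.22922093×0.636804 + 0.43596922×0.322392 + 0.27639878×0.040804 = 0.297800
  M+6: 0.43596922×0.636804 + 0.27639878×0.322392 + 0.05841107×0.040804 = 0.369119
  M+8: 0.27639878×0.636804 + 0.05841107×0.322392 = 0.194843
  M+10: 0.05841107×0.636804 = 0.037196
Scale to base peak (0.369119) = 100: 2.5 : 24.8 : 80.7 : 100.0 : 52.8 : 10.1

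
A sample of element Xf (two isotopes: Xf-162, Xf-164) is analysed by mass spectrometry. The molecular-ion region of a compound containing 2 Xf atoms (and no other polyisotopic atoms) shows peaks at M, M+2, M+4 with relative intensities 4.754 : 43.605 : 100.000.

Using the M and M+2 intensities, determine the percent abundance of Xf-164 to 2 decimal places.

Let p = fractional abundance of Xf-162. I(M+2)/I(M) = [C(2,1)·p^1·(1−p)] / p^2 = 2·(1−p)/p = 43.605/4.754 = 9.1723
(1−p)/p = 9.1723/2 = 4.5861  ⇒  p = 1/(1 + 4.5861) = 0.1790
Xf-162: 17.90%, Xf-164: 82.10%.

82.10%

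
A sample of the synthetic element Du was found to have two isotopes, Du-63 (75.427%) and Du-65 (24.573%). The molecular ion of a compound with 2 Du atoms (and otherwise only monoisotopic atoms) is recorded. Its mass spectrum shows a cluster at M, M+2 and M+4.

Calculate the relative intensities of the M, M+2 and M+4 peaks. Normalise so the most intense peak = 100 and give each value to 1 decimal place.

100.0 : 65.2 : 10.6

Expanding (0.75427 + 0.24573)^2:
P(M) = 0.75427^2 = 0.568923
P(M+2) = 2 × 0.75427^1 × 0.24573^1 = 0.370694
P(M+4) = 0.24573^2 = 0.060383
The M peak is largest (0.568923); scaling to 100 gives 100.0 : 65.2 : 10.6.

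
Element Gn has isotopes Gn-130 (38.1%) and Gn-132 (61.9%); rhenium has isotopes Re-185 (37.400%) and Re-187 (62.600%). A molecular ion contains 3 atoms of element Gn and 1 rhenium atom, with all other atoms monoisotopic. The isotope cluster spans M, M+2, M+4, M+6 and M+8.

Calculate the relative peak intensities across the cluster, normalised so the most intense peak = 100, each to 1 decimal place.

5.7 : 37.3 : 91.6 : 100.0 : 40.9

Element Gn pattern (n=3): 0.05530634 : 0.26956398 : 0.43795302 : 0.23717666
Rhenium pattern (n=1): 0.3740 : 0.6260
Convolve the two distributions (both contribute in 2-u steps):
  M: 0.05530634×0.3740 = 0.020685
  M+2: 0.05530634×0.6260 + 0.26956398×0.3740 = 0.135439
  M+4: 0.26956398×0.6260 + 0.43795302×0.3740 = 0.332541
  M+6: 0.43795302×0.6260 + 0.23717666×0.3740 = 0.362863
  M+8: 0.23717666×0.6260 = 0.148473
Scale to base peak (0.362863) = 100: 5.7 : 37.3 : 91.6 : 100.0 : 40.9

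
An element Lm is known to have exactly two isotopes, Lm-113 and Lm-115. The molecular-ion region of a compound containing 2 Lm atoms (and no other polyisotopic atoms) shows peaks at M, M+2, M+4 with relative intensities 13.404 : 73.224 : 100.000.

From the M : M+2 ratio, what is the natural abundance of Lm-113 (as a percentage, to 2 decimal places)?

26.80%

Write p for the Lm-113 fraction. I(M+2)/I(M) = [C(2,1)·p^1·(1−p)] / p^2 = 2·(1−p)/p = 73.224/13.404 = 5.4628
(1−p)/p = 5.4628/2 = 2.7314  ⇒  p = 1/(1 + 2.7314) = 0.2680
Lm-113: 26.80%, Lm-115: 73.20%.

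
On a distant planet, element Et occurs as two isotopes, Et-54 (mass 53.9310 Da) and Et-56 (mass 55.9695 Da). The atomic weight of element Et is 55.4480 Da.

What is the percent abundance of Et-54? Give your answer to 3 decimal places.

25.583%

Writing the weighted mean with unknown fraction x of Et-54:
53.9310·x + 55.9695·(1 − x) = 55.4480
(53.9310 − 55.9695)·x = 55.4480 − 55.9695
x = -0.5215 / -2.0385 = 0.25583 → 25.583% Et-54, 74.417% Et-56.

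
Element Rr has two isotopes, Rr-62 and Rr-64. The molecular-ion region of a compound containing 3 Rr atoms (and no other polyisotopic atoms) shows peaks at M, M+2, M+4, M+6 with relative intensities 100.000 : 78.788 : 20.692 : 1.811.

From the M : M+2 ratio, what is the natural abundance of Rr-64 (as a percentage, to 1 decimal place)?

Write p for the Rr-62 fraction. I(M+2)/I(M) = [C(3,1)·p^2·(1−p)] / p^3 = 3·(1−p)/p = 78.788/100.000 = 0.7879
(1−p)/p = 0.7879/3 = 0.2626  ⇒  p = 1/(1 + 0.2626) = 0.7920
Rr-62: 79.2%, Rr-64: 20.8%.

20.8%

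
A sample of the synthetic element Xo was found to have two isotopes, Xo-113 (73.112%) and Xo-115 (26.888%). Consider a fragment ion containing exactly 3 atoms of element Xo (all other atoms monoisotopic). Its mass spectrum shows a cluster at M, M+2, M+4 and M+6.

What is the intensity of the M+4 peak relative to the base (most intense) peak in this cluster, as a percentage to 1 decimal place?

36.8%

Term probabilities: M 0.3908, M+2 0.4312, M+4 0.1586, M+6 0.0194. Base peak = M+2.
P(M+2) = C(3,1) × 0.73112^2 × 0.26888^1 = 3 × 0.53453645 × 0.26888 = 0.431178 (base)
P(M+4) = C(3,2) × 0.73112^1 × 0.26888^2 = 3 × 0.73112 × 0.07229645 = 0.158572
Relative intensity = 0.158572 / 0.431178 × 100 = 36.8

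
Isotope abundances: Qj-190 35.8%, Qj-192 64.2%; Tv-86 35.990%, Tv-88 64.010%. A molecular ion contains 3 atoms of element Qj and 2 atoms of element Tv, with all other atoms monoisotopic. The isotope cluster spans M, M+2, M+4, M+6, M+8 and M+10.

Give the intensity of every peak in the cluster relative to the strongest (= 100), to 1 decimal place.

1.8 : 15.7 : 55.9 : 100.0 : 89.4 : 31.9

Element Qj pattern (n=3): 0.04588271 : 0.24684386 : 0.44266414 : 0.26460929
Element Tv pattern (n=2): 0.12952801 : 0.46074398 : 0.40972801
Convolve the two distributions (both contribute in 2-u steps):
  M: 0.04588271×0.12952801 = 0.005943
  M+2: 0.04588271×0.46074398 + 0.24684386×0.12952801 = 0.053113
  M+4: 0.04588271×0.40972801 + 0.24684386×0.46074398 + 0.44266414×0.12952801 = 0.189869
  M+6: 0.24684386×0.40972801 + 0.44266414×0.46074398 + 0.26460929×0.12952801 = 0.339368
  M+8: 0.44266414×0.40972801 + 0.26460929×0.46074398 = 0.303289
  M+10: 0.26460929×0.40972801 = 0.108418
Scale to base peak (0.339368) = 100: 1.8 : 15.7 : 55.9 : 100.0 : 89.4 : 31.9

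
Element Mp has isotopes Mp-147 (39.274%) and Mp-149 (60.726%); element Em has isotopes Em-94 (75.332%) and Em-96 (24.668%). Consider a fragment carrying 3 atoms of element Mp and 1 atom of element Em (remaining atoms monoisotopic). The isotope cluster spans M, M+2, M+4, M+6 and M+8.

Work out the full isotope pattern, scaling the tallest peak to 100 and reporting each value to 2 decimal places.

11.51 : 57.14 : 100.00 : 69.56 : 13.93

Element Mp pattern (n=3): 0.06057807 : 0.28099992 : 0.43448595 : 0.22393606
Element Em pattern (n=1): 0.75332 : 0.24668
Convolve the two distributions (both contribute in 2-u steps):
  M: 0.06057807×0.75332 = 0.045635
  M+2: 0.06057807×0.24668 + 0.28099992×0.75332 = 0.226626
  M+4: 0.28099992×0.24668 + 0.43448595×0.75332 = 0.396624
  M+6: 0.43448595×0.24668 + 0.22393606×0.75332 = 0.275875
  M+8: 0.22393606×0.24668 = 0.055241
Scale to base peak (0.396624) = 100: 11.51 : 57.14 : 100.00 : 69.56 : 13.93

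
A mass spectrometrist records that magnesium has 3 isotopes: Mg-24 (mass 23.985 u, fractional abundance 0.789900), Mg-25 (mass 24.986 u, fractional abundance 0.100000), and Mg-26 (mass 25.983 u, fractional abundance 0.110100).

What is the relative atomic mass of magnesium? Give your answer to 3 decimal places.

24.305 u

Average mass = Σ (abundance × isotope mass) = 0.789900 × 23.985 + 0.100000 × 24.986 + 0.110100 × 25.983
= 18.9458 + 2.4986 + 2.8607 = 24.3051 u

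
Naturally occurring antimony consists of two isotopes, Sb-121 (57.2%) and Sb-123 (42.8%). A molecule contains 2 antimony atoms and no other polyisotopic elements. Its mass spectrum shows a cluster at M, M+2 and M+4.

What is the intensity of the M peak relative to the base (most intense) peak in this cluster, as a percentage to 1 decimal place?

Binomial terms of (0.572 + 0.428)^2: M 0.3272, M+2 0.4896, M+4 0.1832 → M+2 is the base peak.
P(M+2) = C(2,1) × 0.572^1 × 0.428^1 = 2 × 0.5720 × 0.4280 = 0.489632 (base)
P(M) = C(2,0) × 0.572^2 × 0.428^0 = 1 × 0.327184 × 1.0000 = 0.327184
Relative intensity = 0.327184 / 0.489632 × 100 = 66.8

66.8%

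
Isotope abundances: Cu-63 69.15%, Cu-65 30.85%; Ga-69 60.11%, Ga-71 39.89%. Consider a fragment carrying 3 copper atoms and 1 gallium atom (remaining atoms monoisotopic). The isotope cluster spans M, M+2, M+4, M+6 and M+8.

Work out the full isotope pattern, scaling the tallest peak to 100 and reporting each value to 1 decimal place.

Copper pattern (n=3): 0.33065611 : 0.44254842 : 0.19743483 : 0.02936064
Gallium pattern (n=1): 0.6011 : 0.3989
Convolve the two distributions (both contribute in 2-u steps):
  M: 0.33065611×0.6011 = 0.198757
  M+2: 0.33065611×0.3989 + 0.44254842×0.6011 = 0.397915
  M+4: 0.44254842×0.3989 + 0.19743483×0.6011 = 0.295211
  M+6: 0.19743483×0.3989 + 0.02936064×0.6011 = 0.096405
  M+8: 0.02936064×0.3989 = 0.011712
Scale to base peak (0.397915) = 100: 49.9 : 100.0 : 74.2 : 24.2 : 2.9

49.9 : 100.0 : 74.2 : 24.2 : 2.9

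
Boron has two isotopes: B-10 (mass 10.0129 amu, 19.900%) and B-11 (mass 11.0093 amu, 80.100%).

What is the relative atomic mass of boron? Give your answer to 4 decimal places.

10.8110 amu

Ar = Σ fᵢ·mᵢ = 0.19900 × 10.0129 + 0.80100 × 11.0093
= 1.99257 + 8.81845 = 10.81102 amu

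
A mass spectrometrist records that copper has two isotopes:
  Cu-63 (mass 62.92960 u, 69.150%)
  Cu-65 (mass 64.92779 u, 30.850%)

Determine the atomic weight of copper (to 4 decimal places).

Weight each isotope mass by its fractional abundance: 0.69150 × 62.92960 + 0.30850 × 64.92779
= 43.515818 + 20.030223 = 63.546041 u

63.5460 u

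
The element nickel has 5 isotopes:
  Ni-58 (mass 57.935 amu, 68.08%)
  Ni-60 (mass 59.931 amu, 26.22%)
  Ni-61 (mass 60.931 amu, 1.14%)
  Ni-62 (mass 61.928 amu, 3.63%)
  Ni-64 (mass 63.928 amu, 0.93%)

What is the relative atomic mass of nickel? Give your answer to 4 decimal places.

The abundance-weighted mean is 0.6808 × 57.935 + 0.2622 × 59.931 + 0.0114 × 60.931 + 0.0363 × 61.928 + 0.0093 × 63.928
= 39.44215 + 15.71391 + 0.69461 + 2.24799 + 0.59453 = 58.69319 amu

58.6932 amu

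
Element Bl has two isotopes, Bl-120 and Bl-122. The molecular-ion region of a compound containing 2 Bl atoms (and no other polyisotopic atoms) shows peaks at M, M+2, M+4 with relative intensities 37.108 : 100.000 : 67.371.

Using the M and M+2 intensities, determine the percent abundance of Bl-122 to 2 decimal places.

57.40%

Let p = fractional abundance of Bl-120. I(M+2)/I(M) = [C(2,1)·p^1·(1−p)] / p^2 = 2·(1−p)/p = 100.000/37.108 = 2.6948
(1−p)/p = 2.6948/2 = 1.3474  ⇒  p = 1/(1 + 1.3474) = 0.4260
Bl-120: 42.60%, Bl-122: 57.40%.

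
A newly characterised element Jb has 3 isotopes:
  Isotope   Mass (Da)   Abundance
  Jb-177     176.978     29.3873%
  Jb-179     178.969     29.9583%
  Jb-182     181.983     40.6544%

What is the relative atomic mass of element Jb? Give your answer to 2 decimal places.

179.61 Da

Weight each isotope mass by its fractional abundance: 0.293873 × 176.978 + 0.299583 × 178.969 + 0.406544 × 181.983
= 52.0091 + 53.6161 + 73.9841 = 179.6093 Da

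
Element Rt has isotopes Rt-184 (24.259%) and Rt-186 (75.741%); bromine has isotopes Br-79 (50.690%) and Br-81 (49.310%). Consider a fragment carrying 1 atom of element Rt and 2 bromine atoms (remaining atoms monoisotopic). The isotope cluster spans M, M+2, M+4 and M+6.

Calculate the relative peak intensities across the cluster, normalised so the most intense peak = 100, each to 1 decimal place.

Element Rt pattern (n=1): 0.24259 : 0.75741
Bromine pattern (n=2): 0.25694761 : 0.49990478 : 0.24314761
Convolve the two distributions (both contribute in 2-u steps):
  M: 0.24259×0.25694761 = 0.062333
  M+2: 0.24259×0.49990478 + 0.75741×0.25694761 = 0.315887
  M+4: 0.24259×0.24314761 + 0.75741×0.49990478 = 0.437618
  M+6: 0.75741×0.24314761 = 0.184162
Scale to base peak (0.437618) = 100: 14.2 : 72.2 : 100.0 : 42.1

14.2 : 72.2 : 100.0 : 42.1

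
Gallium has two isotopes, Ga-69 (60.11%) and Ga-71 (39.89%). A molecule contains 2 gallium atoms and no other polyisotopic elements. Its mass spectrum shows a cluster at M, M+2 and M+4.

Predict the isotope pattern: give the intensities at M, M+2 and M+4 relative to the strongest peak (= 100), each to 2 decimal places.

Expanding (0.6011 + 0.3989)^2:
P(M) = 0.6011^2 = 0.361321
P(M+2) = 2 × 0.6011^1 × 0.3989^1 = 0.479558
P(M+4) = 0.3989^2 = 0.159121
The M+2 peak is largest (0.479558); scaling to 100 gives 75.34 : 100.00 : 33.18.

75.34 : 100.00 : 33.18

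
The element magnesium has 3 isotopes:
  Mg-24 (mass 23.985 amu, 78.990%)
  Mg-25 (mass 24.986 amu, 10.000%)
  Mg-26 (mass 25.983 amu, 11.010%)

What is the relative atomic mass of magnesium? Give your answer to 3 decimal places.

The abundance-weighted mean is 0.78990 × 23.985 + 0.10000 × 24.986 + 0.11010 × 25.983
= 18.9458 + 2.4986 + 2.8607 = 24.3051 amu

24.305 amu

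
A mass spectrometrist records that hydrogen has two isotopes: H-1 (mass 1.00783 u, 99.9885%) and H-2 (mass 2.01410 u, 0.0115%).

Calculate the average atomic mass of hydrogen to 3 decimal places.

Weight each isotope mass by its fractional abundance: 0.999885 × 1.00783 + 0.000115 × 2.01410
= 1.007714 + 0.000232 = 1.007946 u

1.008 u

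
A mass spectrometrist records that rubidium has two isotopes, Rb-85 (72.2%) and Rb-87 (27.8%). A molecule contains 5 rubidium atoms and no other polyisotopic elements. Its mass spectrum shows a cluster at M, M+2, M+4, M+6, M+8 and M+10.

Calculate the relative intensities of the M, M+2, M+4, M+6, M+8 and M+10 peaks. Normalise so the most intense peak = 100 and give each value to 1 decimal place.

Expanding (0.722 + 0.278)^5:
P(M) = 0.722^5 = 0.196194
P(M+2) = 5 × 0.722^4 × 0.278^1 = 0.377714
P(M+4) = 10 × 0.722^3 × 0.278^2 = 0.290872
P(M+6) = 10 × 0.722^2 × 0.278^3 = 0.111998
P(M+8) = 5 × 0.722^1 × 0.278^4 = 0.021562
P(M+10) = 0.278^5 = 0.001660
The M+2 peak is largest (0.377714); scaling to 100 gives 51.9 : 100.0 : 77.0 : 29.7 : 5.7 : 0.4.

51.9 : 100.0 : 77.0 : 29.7 : 5.7 : 0.4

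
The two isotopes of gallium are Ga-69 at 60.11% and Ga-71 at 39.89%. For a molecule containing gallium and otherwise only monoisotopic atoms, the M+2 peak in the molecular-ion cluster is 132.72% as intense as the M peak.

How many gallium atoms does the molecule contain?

2

With n Ga atoms, P(M+2)/P(M) = C(n,1)·p^(n−1)q / p^n = n·q/p = n · 0.3989/0.6011.
n = 1.3272 × 0.6011/0.3989 = 2.00 ≈ 2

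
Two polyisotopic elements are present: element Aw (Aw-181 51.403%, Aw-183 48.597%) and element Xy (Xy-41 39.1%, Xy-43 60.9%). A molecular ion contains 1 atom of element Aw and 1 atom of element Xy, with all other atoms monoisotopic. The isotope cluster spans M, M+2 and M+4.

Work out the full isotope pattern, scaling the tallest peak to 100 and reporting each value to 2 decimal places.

Element Aw pattern (n=1): 0.51403 : 0.48597
Element Xy pattern (n=1): 0.3910 : 0.6090
Convolve the two distributions (both contribute in 2-u steps):
  M: 0.51403×0.3910 = 0.200986
  M+2: 0.51403×0.6090 + 0.48597×0.3910 = 0.503059
  M+4: 0.48597×0.6090 = 0.295956
Scale to base peak (0.503059) = 100: 39.95 : 100.00 : 58.83

39.95 : 100.00 : 58.83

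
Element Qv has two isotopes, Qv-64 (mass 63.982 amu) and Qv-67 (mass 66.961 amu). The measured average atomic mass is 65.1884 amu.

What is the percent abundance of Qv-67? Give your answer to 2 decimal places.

Let x be the fractional abundance of Qv-64; then Qv-67 has abundance 1 − x.
63.982·x + 66.961·(1 − x) = 65.1884
(63.982 − 66.961)·x = 65.1884 − 66.961
x = -1.7726 / -2.979 = 0.59503 → 59.50% Qv-64, 40.50% Qv-67.

40.50%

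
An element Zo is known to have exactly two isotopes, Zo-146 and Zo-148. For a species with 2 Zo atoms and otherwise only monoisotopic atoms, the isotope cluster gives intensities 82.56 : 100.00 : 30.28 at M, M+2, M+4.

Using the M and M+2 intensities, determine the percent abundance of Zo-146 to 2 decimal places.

If p is the fraction of Zo that is Zo-146, then I(M+2)/I(M) = [C(2,1)·p^1·(1−p)] / p^2 = 2·(1−p)/p = 100.00/82.56 = 1.2112
(1−p)/p = 1.2112/2 = 0.6056  ⇒  p = 1/(1 + 0.6056) = 0.6228
Zo-146: 62.28%, Zo-148: 37.72%.

62.28%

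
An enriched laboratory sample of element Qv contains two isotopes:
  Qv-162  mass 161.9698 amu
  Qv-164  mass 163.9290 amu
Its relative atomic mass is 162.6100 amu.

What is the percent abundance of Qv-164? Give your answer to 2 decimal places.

Writing the weighted mean with unknown fraction x of Qv-162:
161.9698·x + 163.9290·(1 − x) = 162.6100
(161.9698 − 163.9290)·x = 162.6100 − 163.9290
x = -1.3190 / -1.9592 = 0.67323 → 67.32% Qv-162, 32.68% Qv-164.

32.68%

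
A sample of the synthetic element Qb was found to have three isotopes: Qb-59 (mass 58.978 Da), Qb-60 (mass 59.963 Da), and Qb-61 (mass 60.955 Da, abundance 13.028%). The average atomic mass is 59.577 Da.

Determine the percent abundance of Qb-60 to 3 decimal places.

34.664%

The remaining 86.972% is split between Qb-59 (fraction x) and Qb-60 (fraction 0.86972 − x).
Substituting: 58.978x + 59.963(0.86972 − x) = 51.6357826
(58.978 − 59.963)x = -0.51523776  ⇒  x = 0.52308, y = 0.34664
Qb-59: 52.308%, Qb-60: 34.664%.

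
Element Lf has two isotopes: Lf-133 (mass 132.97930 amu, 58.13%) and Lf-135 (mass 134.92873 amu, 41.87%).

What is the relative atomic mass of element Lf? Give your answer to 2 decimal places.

133.80 amu

Average mass = Σ (abundance × isotope mass) = 0.5813 × 132.97930 + 0.4187 × 134.92873
= 77.300867 + 56.494659 = 133.795526 amu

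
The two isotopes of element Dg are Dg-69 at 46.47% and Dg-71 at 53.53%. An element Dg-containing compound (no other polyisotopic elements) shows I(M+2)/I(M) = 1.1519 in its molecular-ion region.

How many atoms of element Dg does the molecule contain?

1

The M+2/M ratio from n Dg atoms is n · q/p = n · 0.5353/0.4647.
n = 1.1519 × 0.4647/0.5353 = 1.00 ≈ 1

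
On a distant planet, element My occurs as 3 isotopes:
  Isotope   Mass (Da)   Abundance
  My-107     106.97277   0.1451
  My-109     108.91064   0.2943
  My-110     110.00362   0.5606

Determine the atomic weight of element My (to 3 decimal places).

109.242 Da

Average mass = Σ (abundance × isotope mass) = 0.1451 × 106.97277 + 0.2943 × 108.91064 + 0.5606 × 110.00362
= 15.521749 + 32.052401 + 61.668029 = 109.242179 Da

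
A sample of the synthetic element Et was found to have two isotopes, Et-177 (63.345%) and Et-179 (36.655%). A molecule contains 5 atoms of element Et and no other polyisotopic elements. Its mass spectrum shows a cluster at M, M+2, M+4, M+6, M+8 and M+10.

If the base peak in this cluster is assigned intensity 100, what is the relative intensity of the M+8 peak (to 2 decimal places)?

(0.63345 + 0.36655)^5 gives M 0.1020, M+2 0.2951, M+4 0.3415, M+6 0.1976, M+8 0.0572, M+10 0.0066; the largest is M+4.
P(M+4) = C(5,2) × 0.63345^3 × 0.36655^2 = 10 × 0.25417745 × 0.1343589 = 0.341510 (base)
P(M+8) = C(5,4) × 0.63345^1 × 0.36655^4 = 5 × 0.63345 × 0.01805231 = 0.057176
Relative intensity = 0.057176 / 0.341510 × 100 = 16.74

16.74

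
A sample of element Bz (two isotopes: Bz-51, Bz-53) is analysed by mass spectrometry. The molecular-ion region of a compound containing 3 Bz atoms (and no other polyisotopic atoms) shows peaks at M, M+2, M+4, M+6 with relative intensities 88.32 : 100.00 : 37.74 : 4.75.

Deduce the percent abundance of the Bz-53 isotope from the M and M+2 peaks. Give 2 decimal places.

If p is the fraction of Bz that is Bz-51, then I(M+2)/I(M) = [C(3,1)·p^2·(1−p)] / p^3 = 3·(1−p)/p = 100.00/88.32 = 1.1322
(1−p)/p = 1.1322/3 = 0.3774  ⇒  p = 1/(1 + 0.3774) = 0.7260
Bz-51: 72.60%, Bz-53: 27.40%.

27.40%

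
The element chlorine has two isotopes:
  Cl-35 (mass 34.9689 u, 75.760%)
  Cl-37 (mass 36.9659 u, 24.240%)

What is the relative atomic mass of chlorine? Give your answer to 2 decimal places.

35.45 u

Average mass = Σ (abundance × isotope mass) = 0.75760 × 34.9689 + 0.24240 × 36.9659
= 26.49244 + 8.96053 = 35.45297 u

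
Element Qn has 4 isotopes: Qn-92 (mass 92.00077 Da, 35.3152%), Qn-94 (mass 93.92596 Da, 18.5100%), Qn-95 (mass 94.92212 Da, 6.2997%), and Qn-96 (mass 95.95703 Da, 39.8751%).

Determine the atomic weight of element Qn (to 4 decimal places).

94.1187 Da

The abundance-weighted mean is 0.353152 × 92.00077 + 0.185100 × 93.92596 + 0.062997 × 94.92212 + 0.398751 × 95.95703
= 32.490256 + 17.385695 + 5.979809 + 38.262962 = 94.118722 Da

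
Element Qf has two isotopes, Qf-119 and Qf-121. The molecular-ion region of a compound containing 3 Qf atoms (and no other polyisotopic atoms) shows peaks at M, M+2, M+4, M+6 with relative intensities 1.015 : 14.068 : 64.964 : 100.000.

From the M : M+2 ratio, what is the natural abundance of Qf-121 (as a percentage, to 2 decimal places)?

82.21%

If p is the fraction of Qf that is Qf-119, then I(M+2)/I(M) = [C(3,1)·p^2·(1−p)] / p^3 = 3·(1−p)/p = 14.068/1.015 = 13.8601
(1−p)/p = 13.8601/3 = 4.6200  ⇒  p = 1/(1 + 4.6200) = 0.1779
Qf-119: 17.79%, Qf-121: 82.21%.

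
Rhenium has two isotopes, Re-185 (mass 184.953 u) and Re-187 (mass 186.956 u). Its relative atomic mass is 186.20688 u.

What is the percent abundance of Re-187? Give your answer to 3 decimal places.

Let x be the fractional abundance of Re-185; then Re-187 has abundance 1 − x.
184.953·x + 186.956·(1 − x) = 186.20688
(184.953 − 186.956)·x = 186.20688 − 186.956
x = -0.74912 / -2.003 = 0.37400 → 37.400% Re-185, 62.600% Re-187.

62.600%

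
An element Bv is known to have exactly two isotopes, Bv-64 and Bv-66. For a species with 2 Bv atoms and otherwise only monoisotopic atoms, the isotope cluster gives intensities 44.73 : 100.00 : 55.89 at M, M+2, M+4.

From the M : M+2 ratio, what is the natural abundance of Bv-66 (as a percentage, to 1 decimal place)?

Let p = fractional abundance of Bv-64. I(M+2)/I(M) = [C(2,1)·p^1·(1−p)] / p^2 = 2·(1−p)/p = 100.00/44.73 = 2.2356
(1−p)/p = 2.2356/2 = 1.1178  ⇒  p = 1/(1 + 1.1178) = 0.4722
Bv-64: 47.2%, Bv-66: 52.8%.

52.8%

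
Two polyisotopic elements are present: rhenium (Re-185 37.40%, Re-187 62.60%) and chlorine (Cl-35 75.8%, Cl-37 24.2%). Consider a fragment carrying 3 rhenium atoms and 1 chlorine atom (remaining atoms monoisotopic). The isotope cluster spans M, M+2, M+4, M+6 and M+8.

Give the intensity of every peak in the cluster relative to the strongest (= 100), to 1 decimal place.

10.0 : 53.4 : 100.0 : 73.7 : 15.0

Rhenium pattern (n=3): 0.05231362 : 0.26268713 : 0.43968487 : 0.24531438
Chlorine pattern (n=1): 0.7580 : 0.2420
Convolve the two distributions (both contribute in 2-u steps):
  M: 0.05231362×0.7580 = 0.039654
  M+2: 0.05231362×0.2420 + 0.26268713×0.7580 = 0.211777
  M+4: 0.26268713×0.2420 + 0.43968487×0.7580 = 0.396851
  M+6: 0.43968487×0.2420 + 0.24531438×0.7580 = 0.292352
  M+8: 0.24531438×0.2420 = 0.059366
Scale to base peak (0.396851) = 100: 10.0 : 53.4 : 100.0 : 73.7 : 15.0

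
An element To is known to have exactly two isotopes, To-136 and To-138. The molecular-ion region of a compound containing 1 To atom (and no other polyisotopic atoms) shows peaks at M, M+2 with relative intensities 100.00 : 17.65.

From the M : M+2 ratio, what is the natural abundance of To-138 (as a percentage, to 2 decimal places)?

Write p for the To-136 fraction. I(M+2)/I(M) = [C(1,1)·p^0·(1−p)] / p^1 = 1·(1−p)/p = 17.65/100.00 = 0.1765
(1−p)/p = 0.1765/1 = 0.1765  ⇒  p = 1/(1 + 0.1765) = 0.8500
To-136: 85.00%, To-138: 15.00%.

15.00%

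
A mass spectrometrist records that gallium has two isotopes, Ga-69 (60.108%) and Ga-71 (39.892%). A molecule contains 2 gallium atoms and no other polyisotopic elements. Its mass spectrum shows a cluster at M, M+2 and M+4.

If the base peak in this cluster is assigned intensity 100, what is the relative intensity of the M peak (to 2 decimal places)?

(0.60108 + 0.39892)^2 gives M 0.3613, M+2 0.4796, M+4 0.1591; the largest is M+2.
P(M+2) = C(2,1) × 0.60108^1 × 0.39892^1 = 2 × 0.60108 × 0.39892 = 0.479566 (base)
P(M) = C(2,0) × 0.60108^2 × 0.39892^0 = 1 × 0.36129717 × 1.0000 = 0.361297
Relative intensity = 0.361297 / 0.479566 × 100 = 75.34

75.34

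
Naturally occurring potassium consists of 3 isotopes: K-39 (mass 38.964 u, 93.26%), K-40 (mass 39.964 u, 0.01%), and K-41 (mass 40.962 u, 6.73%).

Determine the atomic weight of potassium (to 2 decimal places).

Ar = Σ fᵢ·mᵢ = 0.9326 × 38.964 + 0.0001 × 39.964 + 0.0673 × 40.962
= 36.3378 + 0.0040 + 2.7567 = 39.0985 u

39.10 u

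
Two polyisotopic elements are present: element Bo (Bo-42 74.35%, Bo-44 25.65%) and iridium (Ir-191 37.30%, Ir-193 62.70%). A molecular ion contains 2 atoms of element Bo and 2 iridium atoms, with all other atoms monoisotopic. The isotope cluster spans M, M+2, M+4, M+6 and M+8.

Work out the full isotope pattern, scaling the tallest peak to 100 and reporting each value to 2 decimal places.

19.00 : 76.97 : 100.00 : 44.64 : 6.39

Element Bo pattern (n=2): 0.55279225 : 0.3814155 : 0.06579225
Iridium pattern (n=2): 0.139129 : 0.467742 : 0.393129
Convolve the two distributions (both contribute in 2-u steps):
  M: 0.55279225×0.139129 = 0.076909
  M+2: 0.55279225×0.467742 + 0.3814155×0.139129 = 0.311630
  M+4: 0.55279225×0.393129 + 0.3814155×0.467742 + 0.06579225×0.139129 = 0.404876
  M+6: 0.3814155×0.393129 + 0.06579225×0.467742 = 0.180719
  M+8: 0.06579225×0.393129 = 0.025865
Scale to base peak (0.404876) = 100: 19.00 : 76.97 : 100.00 : 44.64 : 6.39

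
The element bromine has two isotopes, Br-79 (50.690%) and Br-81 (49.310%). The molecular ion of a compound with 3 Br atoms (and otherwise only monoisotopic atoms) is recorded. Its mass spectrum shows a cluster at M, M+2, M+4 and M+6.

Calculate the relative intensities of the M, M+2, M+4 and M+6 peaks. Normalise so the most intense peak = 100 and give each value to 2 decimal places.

34.27 : 100.00 : 97.28 : 31.54

Each Br atom is independently Br-79 (p = 0.50690) or Br-81 (q = 0.49310); the cluster is the binomial expansion (p + q)^3.
P(M) = 0.50690^3 = 0.130247
P(M+2) = 3 × 0.50690^2 × 0.49310^1 = 0.380103
P(M+4) = 3 × 0.50690^1 × 0.49310^2 = 0.369755
P(M+6) = 0.49310^3 = 0.119896
The M+2 peak is largest (0.380103); scaling to 100 gives 34.27 : 100.00 : 97.28 : 31.54.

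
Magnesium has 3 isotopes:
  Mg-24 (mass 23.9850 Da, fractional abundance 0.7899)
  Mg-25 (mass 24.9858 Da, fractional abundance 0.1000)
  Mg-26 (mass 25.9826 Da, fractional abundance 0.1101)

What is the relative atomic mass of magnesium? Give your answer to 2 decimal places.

Ar = Σ fᵢ·mᵢ = 0.7899 × 23.9850 + 0.1000 × 24.9858 + 0.1101 × 25.9826
= 18.94575 + 2.49858 + 2.86068 = 24.30501 Da

24.31 Da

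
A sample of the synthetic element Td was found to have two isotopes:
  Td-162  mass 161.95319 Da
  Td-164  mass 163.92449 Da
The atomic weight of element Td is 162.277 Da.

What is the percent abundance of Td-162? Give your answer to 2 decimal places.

Let x be the fractional abundance of Td-162; then Td-164 has abundance 1 − x.
161.95319·x + 163.92449·(1 − x) = 162.277
(161.95319 − 163.92449)·x = 162.277 − 163.92449
x = -1.64749 / -1.97130 = 0.83574 → 83.57% Td-162, 16.43% Td-164.

83.57%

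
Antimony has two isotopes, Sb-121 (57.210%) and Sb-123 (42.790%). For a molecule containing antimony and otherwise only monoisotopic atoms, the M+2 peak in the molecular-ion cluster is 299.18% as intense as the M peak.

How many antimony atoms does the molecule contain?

For n independent Sb atoms, I(M+2)/I(M) = n · (abundance Sb-123) / (abundance Sb-121) = n · 0.42790/0.57210.
n = 2.9918 × 0.57210/0.42790 = 4.00 ≈ 4

4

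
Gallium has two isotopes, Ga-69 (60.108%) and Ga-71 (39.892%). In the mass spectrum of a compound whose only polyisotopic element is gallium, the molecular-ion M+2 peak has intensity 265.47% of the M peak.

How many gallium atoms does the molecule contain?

The M+2/M ratio from n Ga atoms is n · q/p = n · 0.39892/0.60108.
n = 2.6547 × 0.60108/0.39892 = 4.00 ≈ 4

4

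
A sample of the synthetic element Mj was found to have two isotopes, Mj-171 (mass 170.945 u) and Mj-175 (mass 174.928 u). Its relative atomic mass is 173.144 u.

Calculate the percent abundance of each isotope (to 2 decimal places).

Mj-171: 44.79%, Mj-175: 55.21%

Let x be the fractional abundance of Mj-171; then Mj-175 has abundance 1 − x.
170.945·x + 174.928·(1 − x) = 173.144
(170.945 − 174.928)·x = 173.144 − 174.928
x = -1.784 / -3.983 = 0.44790 → 44.79% Mj-171, 55.21% Mj-175.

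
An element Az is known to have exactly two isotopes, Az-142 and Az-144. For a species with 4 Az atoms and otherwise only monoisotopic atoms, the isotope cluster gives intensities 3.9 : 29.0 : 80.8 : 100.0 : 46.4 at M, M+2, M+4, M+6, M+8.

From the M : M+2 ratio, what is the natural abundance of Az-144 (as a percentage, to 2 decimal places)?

65.02%

Write p for the Az-142 fraction. I(M+2)/I(M) = [C(4,1)·p^3·(1−p)] / p^4 = 4·(1−p)/p = 29.0/3.9 = 7.4359
(1−p)/p = 7.4359/4 = 1.8590  ⇒  p = 1/(1 + 1.8590) = 0.3498
Az-142: 34.98%, Az-144: 65.02%.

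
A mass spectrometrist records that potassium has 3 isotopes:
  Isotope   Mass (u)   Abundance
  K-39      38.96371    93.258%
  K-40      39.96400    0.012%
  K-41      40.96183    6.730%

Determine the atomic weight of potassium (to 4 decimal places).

Ar = Σ fᵢ·mᵢ = 0.93258 × 38.96371 + 0.00012 × 39.96400 + 0.06730 × 40.96183
= 36.336777 + 0.004796 + 2.756731 = 39.098304 u

39.0983 u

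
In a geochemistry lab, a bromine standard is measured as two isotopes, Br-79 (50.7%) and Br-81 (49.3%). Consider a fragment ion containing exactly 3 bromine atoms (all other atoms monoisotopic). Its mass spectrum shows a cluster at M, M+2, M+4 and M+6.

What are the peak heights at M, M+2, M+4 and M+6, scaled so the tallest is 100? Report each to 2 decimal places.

The 3 Br atoms are independent, so intensities follow the terms of (0.507 + 0.493)^3.
P(M) = 0.507^3 = 0.130324
P(M+2) = 3 × 0.507^2 × 0.493^1 = 0.380175
P(M+4) = 3 × 0.507^1 × 0.493^2 = 0.369678
P(M+6) = 0.493^3 = 0.119823
The M+2 peak is largest (0.380175); scaling to 100 gives 34.28 : 100.00 : 97.24 : 31.52.

34.28 : 100.00 : 97.24 : 31.52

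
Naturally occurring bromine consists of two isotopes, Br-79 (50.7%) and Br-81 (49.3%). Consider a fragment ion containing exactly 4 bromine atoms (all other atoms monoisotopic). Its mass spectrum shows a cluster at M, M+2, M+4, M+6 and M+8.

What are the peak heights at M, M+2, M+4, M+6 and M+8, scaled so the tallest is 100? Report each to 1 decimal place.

17.6 : 68.6 : 100.0 : 64.8 : 15.8

Expanding (0.507 + 0.493)^4:
P(M) = 0.507^4 = 0.066074
P(M+2) = 4 × 0.507^3 × 0.493^1 = 0.256999
P(M+4) = 6 × 0.507^2 × 0.493^2 = 0.374853
P(M+6) = 4 × 0.507^1 × 0.493^3 = 0.243001
P(M+8) = 0.493^4 = 0.059073
The M+4 peak is largest (0.374853); scaling to 100 gives 17.6 : 68.6 : 100.0 : 64.8 : 15.8.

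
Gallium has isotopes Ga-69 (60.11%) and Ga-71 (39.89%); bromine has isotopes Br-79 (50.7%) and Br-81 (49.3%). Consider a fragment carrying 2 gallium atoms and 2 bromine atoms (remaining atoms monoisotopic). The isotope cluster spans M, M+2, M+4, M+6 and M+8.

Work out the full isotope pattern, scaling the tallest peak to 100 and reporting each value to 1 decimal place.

25.2 : 82.5 : 100.0 : 53.2 : 10.5

Gallium pattern (n=2): 0.36132121 : 0.47955758 : 0.15912121
Bromine pattern (n=2): 0.257049 : 0.499902 : 0.243049
Convolve the two distributions (both contribute in 2-u steps):
  M: 0.36132121×0.257049 = 0.092877
  M+2: 0.36132121×0.499902 + 0.47955758×0.257049 = 0.303895
  M+4: 0.36132121×0.243049 + 0.47955758×0.499902 + 0.15912121×0.257049 = 0.368453
  M+6: 0.47955758×0.243049 + 0.15912121×0.499902 = 0.196101
  M+8: 0.15912121×0.243049 = 0.038674
Scale to base peak (0.368453) = 100: 25.2 : 82.5 : 100.0 : 53.2 : 10.5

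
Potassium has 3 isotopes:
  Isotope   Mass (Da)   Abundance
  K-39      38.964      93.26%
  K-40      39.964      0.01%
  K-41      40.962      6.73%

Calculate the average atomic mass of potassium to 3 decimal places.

The abundance-weighted mean is 0.9326 × 38.964 + 0.0001 × 39.964 + 0.0673 × 40.962
= 36.3378 + 0.0040 + 2.7567 = 39.0985 Da

39.099 Da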